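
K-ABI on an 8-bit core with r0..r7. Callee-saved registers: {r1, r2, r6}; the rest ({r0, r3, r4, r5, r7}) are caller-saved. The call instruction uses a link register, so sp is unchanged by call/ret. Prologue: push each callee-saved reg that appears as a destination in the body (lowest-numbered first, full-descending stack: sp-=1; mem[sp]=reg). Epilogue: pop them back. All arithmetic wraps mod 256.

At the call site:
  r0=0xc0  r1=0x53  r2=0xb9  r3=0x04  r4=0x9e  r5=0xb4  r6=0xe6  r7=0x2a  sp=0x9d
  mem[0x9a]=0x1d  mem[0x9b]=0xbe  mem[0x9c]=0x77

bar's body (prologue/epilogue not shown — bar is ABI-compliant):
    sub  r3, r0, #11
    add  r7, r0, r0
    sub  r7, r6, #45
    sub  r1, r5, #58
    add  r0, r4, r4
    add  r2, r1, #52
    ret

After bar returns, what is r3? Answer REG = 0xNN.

prologue: push r1 -> mem[0x9c]=0x53, sp=0x9c
prologue: push r2 -> mem[0x9b]=0xb9, sp=0x9b
body[0] sub  r3, r0, #11 -> r3=0xb5
body[1] add  r7, r0, r0 -> r7=0x80
body[2] sub  r7, r6, #45 -> r7=0xb9
body[3] sub  r1, r5, #58 -> r1=0x7a
body[4] add  r0, r4, r4 -> r0=0x3c
body[5] add  r2, r1, #52 -> r2=0xae
epilogue: pop r2=0xb9, sp=0x9c
epilogue: pop r1=0x53, sp=0x9d
r3 is caller-saved -> body value

REG = 0xb5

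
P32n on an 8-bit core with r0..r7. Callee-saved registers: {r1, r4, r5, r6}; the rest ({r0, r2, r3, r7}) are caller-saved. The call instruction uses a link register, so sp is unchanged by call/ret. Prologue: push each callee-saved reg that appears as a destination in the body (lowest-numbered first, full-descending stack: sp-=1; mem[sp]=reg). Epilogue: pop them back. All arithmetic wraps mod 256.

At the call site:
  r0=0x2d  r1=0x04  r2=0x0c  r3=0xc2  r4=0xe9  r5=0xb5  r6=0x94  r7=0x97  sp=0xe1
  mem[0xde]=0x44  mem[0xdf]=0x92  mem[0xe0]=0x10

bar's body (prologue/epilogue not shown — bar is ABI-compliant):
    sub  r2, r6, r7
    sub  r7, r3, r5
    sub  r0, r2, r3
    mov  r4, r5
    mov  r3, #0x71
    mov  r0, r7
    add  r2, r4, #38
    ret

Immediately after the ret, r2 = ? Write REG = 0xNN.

prologue: push r4 -> mem[0xe0]=0xe9, sp=0xe0
body[0] sub  r2, r6, r7 -> r2=0xfd
body[1] sub  r7, r3, r5 -> r7=0x0d
body[2] sub  r0, r2, r3 -> r0=0x3b
body[3] mov  r4, r5 -> r4=0xb5
body[4] mov  r3, #0x71 -> r3=0x71
body[5] mov  r0, r7 -> r0=0x0d
body[6] add  r2, r4, #38 -> r2=0xdb
epilogue: pop r4=0xe9, sp=0xe1
r2 is caller-saved -> body value

REG = 0xdb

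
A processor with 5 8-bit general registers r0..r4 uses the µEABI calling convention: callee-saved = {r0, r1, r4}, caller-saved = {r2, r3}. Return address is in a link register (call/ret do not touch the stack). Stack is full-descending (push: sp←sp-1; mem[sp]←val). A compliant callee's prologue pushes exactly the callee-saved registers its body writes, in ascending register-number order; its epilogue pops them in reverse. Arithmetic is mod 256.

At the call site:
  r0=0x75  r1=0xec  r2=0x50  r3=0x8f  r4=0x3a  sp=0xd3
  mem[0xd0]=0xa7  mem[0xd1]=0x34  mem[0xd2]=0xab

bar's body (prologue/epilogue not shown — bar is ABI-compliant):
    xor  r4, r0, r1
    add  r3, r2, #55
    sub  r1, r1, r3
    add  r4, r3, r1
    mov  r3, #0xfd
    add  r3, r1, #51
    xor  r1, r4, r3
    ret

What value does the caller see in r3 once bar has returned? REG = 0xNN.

prologue: push r1 → mem[0xd2]=0xec, sp=0xd2
prologue: push r4 → mem[0xd1]=0x3a, sp=0xd1
body[0] xor  r4, r0, r1 → r4=0x99
body[1] add  r3, r2, #55 → r3=0x87
body[2] sub  r1, r1, r3 → r1=0x65
body[3] add  r4, r3, r1 → r4=0xec
body[4] mov  r3, #0xfd → r3=0xfd
body[5] add  r3, r1, #51 → r3=0x98
body[6] xor  r1, r4, r3 → r1=0x74
epilogue: pop r4=0x3a, sp=0xd2
epilogue: pop r1=0xec, sp=0xd3
r3 is caller-saved → body value

REG = 0x98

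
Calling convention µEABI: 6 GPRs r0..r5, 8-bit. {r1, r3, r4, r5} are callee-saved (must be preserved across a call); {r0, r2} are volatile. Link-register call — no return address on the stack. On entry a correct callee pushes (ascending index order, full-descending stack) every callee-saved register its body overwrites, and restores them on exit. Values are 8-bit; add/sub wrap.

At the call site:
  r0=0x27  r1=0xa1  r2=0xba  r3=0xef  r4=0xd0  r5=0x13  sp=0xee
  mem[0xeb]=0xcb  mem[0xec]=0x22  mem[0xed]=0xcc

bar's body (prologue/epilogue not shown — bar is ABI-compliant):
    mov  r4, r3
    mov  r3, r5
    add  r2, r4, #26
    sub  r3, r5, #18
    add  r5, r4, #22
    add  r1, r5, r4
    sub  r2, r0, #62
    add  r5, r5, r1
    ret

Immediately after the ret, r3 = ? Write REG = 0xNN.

REG = 0xef

prologue: push r1 -> mem[0xed]=0xa1, sp=0xed
prologue: push r3 -> mem[0xec]=0xef, sp=0xec
prologue: push r4 -> mem[0xeb]=0xd0, sp=0xeb
prologue: push r5 -> mem[0xea]=0x13, sp=0xea
body[0] mov  r4, r3 -> r4=0xef
body[1] mov  r3, r5 -> r3=0x13
body[2] add  r2, r4, #26 -> r2=0x09
body[3] sub  r3, r5, #18 -> r3=0x01
body[4] add  r5, r4, #22 -> r5=0x05
body[5] add  r1, r5, r4 -> r1=0xf4
body[6] sub  r2, r0, #62 -> r2=0xe9
body[7] add  r5, r5, r1 -> r5=0xf9
epilogue: pop r5=0x13, sp=0xeb
epilogue: pop r4=0xd0, sp=0xec
epilogue: pop r3=0xef, sp=0xed
epilogue: pop r1=0xa1, sp=0xee
r3 is callee-saved -> restored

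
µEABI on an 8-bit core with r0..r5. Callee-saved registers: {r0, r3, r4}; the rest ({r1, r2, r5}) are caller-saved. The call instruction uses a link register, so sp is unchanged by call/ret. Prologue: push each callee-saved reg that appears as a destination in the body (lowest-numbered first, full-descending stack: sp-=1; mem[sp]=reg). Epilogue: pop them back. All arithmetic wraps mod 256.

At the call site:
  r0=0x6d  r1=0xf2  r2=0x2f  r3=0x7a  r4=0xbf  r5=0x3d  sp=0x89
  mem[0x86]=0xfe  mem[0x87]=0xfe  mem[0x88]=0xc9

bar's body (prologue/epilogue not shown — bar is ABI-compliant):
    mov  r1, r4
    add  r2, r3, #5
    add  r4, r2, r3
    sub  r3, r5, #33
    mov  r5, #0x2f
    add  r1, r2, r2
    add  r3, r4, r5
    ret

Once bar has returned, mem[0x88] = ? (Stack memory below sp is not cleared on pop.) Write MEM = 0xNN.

MEM = 0x7a

prologue: push r3 -> mem[0x88]=0x7a, sp=0x88
prologue: push r4 -> mem[0x87]=0xbf, sp=0x87
body[0] mov  r1, r4 -> r1=0xbf
body[1] add  r2, r3, #5 -> r2=0x7f
body[2] add  r4, r2, r3 -> r4=0xf9
body[3] sub  r3, r5, #33 -> r3=0x1c
body[4] mov  r5, #0x2f -> r5=0x2f
body[5] add  r1, r2, r2 -> r1=0xfe
body[6] add  r3, r4, r5 -> r3=0x28
epilogue: pop r4=0xbf, sp=0x88
epilogue: pop r3=0x7a, sp=0x89
prologue pushed ['r3', 'r4'] at ['0x88', '0x87']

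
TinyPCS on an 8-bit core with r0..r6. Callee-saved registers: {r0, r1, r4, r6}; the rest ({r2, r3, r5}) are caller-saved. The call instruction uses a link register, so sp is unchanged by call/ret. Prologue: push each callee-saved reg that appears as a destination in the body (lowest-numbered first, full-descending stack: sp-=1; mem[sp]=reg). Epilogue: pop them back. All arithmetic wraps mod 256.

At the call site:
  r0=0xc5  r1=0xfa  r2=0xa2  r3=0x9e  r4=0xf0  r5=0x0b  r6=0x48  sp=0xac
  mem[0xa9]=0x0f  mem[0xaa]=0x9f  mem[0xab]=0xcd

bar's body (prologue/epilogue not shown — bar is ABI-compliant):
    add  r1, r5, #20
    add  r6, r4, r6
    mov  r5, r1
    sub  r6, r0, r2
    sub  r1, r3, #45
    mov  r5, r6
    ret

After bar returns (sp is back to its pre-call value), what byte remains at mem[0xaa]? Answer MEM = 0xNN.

prologue: push r1 -> mem[0xab]=0xfa, sp=0xab
prologue: push r6 -> mem[0xaa]=0x48, sp=0xaa
body[0] add  r1, r5, #20 -> r1=0x1f
body[1] add  r6, r4, r6 -> r6=0x38
body[2] mov  r5, r1 -> r5=0x1f
body[3] sub  r6, r0, r2 -> r6=0x23
body[4] sub  r1, r3, #45 -> r1=0x71
body[5] mov  r5, r6 -> r5=0x23
epilogue: pop r6=0x48, sp=0xab
epilogue: pop r1=0xfa, sp=0xac
prologue pushed ['r1', 'r6'] at ['0xab', '0xaa']

MEM = 0x48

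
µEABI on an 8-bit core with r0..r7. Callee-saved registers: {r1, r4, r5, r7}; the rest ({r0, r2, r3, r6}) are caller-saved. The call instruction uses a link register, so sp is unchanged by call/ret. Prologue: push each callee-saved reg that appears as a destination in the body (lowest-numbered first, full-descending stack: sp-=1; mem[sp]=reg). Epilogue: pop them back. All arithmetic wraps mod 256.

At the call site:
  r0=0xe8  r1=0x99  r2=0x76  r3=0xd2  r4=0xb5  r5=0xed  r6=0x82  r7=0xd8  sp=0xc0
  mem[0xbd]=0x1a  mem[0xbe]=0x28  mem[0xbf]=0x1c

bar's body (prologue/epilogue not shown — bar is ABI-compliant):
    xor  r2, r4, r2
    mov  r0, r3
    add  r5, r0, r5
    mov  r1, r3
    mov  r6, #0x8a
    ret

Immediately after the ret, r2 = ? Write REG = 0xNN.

REG = 0xc3

prologue: push r1 -> mem[0xbf]=0x99, sp=0xbf
prologue: push r5 -> mem[0xbe]=0xed, sp=0xbe
body[0] xor  r2, r4, r2 -> r2=0xc3
body[1] mov  r0, r3 -> r0=0xd2
body[2] add  r5, r0, r5 -> r5=0xbf
body[3] mov  r1, r3 -> r1=0xd2
body[4] mov  r6, #0x8a -> r6=0x8a
epilogue: pop r5=0xed, sp=0xbf
epilogue: pop r1=0x99, sp=0xc0
r2 is caller-saved -> body value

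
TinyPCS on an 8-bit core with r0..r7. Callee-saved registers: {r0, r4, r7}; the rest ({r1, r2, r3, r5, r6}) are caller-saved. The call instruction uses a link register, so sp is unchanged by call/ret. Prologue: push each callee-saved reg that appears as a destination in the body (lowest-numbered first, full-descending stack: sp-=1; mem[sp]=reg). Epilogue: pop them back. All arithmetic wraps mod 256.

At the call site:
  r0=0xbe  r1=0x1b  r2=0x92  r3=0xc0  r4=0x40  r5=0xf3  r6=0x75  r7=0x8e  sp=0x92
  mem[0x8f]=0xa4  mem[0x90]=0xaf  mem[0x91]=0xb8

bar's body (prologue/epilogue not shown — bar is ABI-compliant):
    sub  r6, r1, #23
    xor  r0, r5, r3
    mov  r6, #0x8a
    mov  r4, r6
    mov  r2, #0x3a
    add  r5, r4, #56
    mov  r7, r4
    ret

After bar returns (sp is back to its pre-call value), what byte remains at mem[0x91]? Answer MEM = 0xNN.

prologue: push r0 -> mem[0x91]=0xbe, sp=0x91
prologue: push r4 -> mem[0x90]=0x40, sp=0x90
prologue: push r7 -> mem[0x8f]=0x8e, sp=0x8f
body[0] sub  r6, r1, #23 -> r6=0x04
body[1] xor  r0, r5, r3 -> r0=0x33
body[2] mov  r6, #0x8a -> r6=0x8a
body[3] mov  r4, r6 -> r4=0x8a
body[4] mov  r2, #0x3a -> r2=0x3a
body[5] add  r5, r4, #56 -> r5=0xc2
body[6] mov  r7, r4 -> r7=0x8a
epilogue: pop r7=0x8e, sp=0x90
epilogue: pop r4=0x40, sp=0x91
epilogue: pop r0=0xbe, sp=0x92
prologue pushed ['r0', 'r4', 'r7'] at ['0x91', '0x90', '0x8f']

MEM = 0xbe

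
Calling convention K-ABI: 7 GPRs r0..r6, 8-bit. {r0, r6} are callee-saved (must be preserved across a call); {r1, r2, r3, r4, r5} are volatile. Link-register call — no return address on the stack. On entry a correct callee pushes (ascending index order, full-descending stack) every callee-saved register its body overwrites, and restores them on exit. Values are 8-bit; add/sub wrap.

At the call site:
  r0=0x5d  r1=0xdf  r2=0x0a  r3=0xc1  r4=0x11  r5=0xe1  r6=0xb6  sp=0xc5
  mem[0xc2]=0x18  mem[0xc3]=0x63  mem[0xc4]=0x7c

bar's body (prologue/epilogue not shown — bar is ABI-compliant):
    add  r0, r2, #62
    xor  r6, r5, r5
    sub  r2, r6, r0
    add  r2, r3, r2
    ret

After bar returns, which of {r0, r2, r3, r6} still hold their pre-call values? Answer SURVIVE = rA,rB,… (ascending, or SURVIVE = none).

SURVIVE = r0,r3,r6

prologue: push r0 -> mem[0xc4]=0x5d, sp=0xc4
prologue: push r6 -> mem[0xc3]=0xb6, sp=0xc3
body[0] add  r0, r2, #62 -> r0=0x48
body[1] xor  r6, r5, r5 -> r6=0x00
body[2] sub  r2, r6, r0 -> r2=0xb8
body[3] add  r2, r3, r2 -> r2=0x79
epilogue: pop r6=0xb6, sp=0xc4
epilogue: pop r0=0x5d, sp=0xc5
r0: callee-saved, written=True
r2: caller-saved, written=True
r3: caller-saved, written=False
r6: callee-saved, written=True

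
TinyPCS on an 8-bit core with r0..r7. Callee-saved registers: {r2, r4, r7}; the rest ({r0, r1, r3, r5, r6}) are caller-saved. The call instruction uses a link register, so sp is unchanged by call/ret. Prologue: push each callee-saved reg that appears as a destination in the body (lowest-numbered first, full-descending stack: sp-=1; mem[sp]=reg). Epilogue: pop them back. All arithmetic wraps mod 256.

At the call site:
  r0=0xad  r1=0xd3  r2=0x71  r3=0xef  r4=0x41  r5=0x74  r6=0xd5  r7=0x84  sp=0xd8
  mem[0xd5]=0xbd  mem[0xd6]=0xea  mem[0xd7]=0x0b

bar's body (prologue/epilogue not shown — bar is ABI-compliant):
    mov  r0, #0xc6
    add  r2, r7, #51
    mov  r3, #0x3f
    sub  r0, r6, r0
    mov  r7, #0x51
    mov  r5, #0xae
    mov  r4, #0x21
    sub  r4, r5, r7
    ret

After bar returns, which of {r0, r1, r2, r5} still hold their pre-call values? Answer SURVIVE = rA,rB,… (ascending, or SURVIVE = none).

SURVIVE = r1,r2

prologue: push r2 → mem[0xd7]=0x71, sp=0xd7
prologue: push r4 → mem[0xd6]=0x41, sp=0xd6
prologue: push r7 → mem[0xd5]=0x84, sp=0xd5
body[0] mov  r0, #0xc6 → r0=0xc6
body[1] add  r2, r7, #51 → r2=0xb7
body[2] mov  r3, #0x3f → r3=0x3f
body[3] sub  r0, r6, r0 → r0=0x0f
body[4] mov  r7, #0x51 → r7=0x51
body[5] mov  r5, #0xae → r5=0xae
body[6] mov  r4, #0x21 → r4=0x21
body[7] sub  r4, r5, r7 → r4=0x5d
epilogue: pop r7=0x84, sp=0xd6
epilogue: pop r4=0x41, sp=0xd7
epilogue: pop r2=0x71, sp=0xd8
r0: caller-saved, written=True
r1: caller-saved, written=False
r2: callee-saved, written=True
r5: caller-saved, written=True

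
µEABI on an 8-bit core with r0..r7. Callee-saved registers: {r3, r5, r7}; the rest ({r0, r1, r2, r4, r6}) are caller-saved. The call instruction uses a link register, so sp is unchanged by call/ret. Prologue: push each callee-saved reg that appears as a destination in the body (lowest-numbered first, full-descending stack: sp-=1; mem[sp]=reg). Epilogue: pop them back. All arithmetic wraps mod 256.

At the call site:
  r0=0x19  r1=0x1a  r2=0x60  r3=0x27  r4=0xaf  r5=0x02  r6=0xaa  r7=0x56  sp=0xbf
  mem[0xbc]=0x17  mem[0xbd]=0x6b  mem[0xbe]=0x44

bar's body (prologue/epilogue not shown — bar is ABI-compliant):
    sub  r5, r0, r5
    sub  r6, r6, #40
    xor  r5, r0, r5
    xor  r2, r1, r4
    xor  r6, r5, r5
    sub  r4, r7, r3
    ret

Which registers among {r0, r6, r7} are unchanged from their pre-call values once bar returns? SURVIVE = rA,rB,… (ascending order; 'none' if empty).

prologue: push r5 -> mem[0xbe]=0x02, sp=0xbe
body[0] sub  r5, r0, r5 -> r5=0x17
body[1] sub  r6, r6, #40 -> r6=0x82
body[2] xor  r5, r0, r5 -> r5=0x0e
body[3] xor  r2, r1, r4 -> r2=0xb5
body[4] xor  r6, r5, r5 -> r6=0x00
body[5] sub  r4, r7, r3 -> r4=0x2f
epilogue: pop r5=0x02, sp=0xbf
r0: caller-saved, written=False
r6: caller-saved, written=True
r7: callee-saved, written=False

SURVIVE = r0,r7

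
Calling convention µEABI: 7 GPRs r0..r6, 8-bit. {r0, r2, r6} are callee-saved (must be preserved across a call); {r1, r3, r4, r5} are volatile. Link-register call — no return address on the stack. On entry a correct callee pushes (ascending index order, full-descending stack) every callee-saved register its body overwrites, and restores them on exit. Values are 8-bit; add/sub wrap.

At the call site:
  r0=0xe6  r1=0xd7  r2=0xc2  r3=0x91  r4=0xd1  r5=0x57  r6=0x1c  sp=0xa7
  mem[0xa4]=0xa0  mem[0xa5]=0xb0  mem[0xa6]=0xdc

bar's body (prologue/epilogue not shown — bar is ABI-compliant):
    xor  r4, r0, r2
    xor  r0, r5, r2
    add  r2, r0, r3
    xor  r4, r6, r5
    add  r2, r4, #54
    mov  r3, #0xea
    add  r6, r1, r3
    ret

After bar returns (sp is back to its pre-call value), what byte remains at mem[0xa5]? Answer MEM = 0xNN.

MEM = 0xc2

prologue: push r0 → mem[0xa6]=0xe6, sp=0xa6
prologue: push r2 → mem[0xa5]=0xc2, sp=0xa5
prologue: push r6 → mem[0xa4]=0x1c, sp=0xa4
body[0] xor  r4, r0, r2 → r4=0x24
body[1] xor  r0, r5, r2 → r0=0x95
body[2] add  r2, r0, r3 → r2=0x26
body[3] xor  r4, r6, r5 → r4=0x4b
body[4] add  r2, r4, #54 → r2=0x81
body[5] mov  r3, #0xea → r3=0xea
body[6] add  r6, r1, r3 → r6=0xc1
epilogue: pop r6=0x1c, sp=0xa5
epilogue: pop r2=0xc2, sp=0xa6
epilogue: pop r0=0xe6, sp=0xa7
prologue pushed ['r0', 'r2', 'r6'] at ['0xa6', '0xa5', '0xa4']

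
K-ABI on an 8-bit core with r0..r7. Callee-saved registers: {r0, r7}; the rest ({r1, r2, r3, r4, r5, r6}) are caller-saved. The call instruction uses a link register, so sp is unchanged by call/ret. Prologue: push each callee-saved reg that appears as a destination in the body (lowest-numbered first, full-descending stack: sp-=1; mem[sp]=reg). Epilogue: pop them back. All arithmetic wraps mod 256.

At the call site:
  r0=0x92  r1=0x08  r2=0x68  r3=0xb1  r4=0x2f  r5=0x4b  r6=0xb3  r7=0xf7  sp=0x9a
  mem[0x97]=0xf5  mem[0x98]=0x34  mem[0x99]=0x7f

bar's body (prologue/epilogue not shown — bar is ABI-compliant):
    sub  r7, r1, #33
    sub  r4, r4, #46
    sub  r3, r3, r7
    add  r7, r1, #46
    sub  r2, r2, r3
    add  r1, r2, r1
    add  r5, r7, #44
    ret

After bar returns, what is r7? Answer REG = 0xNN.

REG = 0xf7

prologue: push r7 -> mem[0x99]=0xf7, sp=0x99
body[0] sub  r7, r1, #33 -> r7=0xe7
body[1] sub  r4, r4, #46 -> r4=0x01
body[2] sub  r3, r3, r7 -> r3=0xca
body[3] add  r7, r1, #46 -> r7=0x36
body[4] sub  r2, r2, r3 -> r2=0x9e
body[5] add  r1, r2, r1 -> r1=0xa6
body[6] add  r5, r7, #44 -> r5=0x62
epilogue: pop r7=0xf7, sp=0x9a
r7 is callee-saved -> restored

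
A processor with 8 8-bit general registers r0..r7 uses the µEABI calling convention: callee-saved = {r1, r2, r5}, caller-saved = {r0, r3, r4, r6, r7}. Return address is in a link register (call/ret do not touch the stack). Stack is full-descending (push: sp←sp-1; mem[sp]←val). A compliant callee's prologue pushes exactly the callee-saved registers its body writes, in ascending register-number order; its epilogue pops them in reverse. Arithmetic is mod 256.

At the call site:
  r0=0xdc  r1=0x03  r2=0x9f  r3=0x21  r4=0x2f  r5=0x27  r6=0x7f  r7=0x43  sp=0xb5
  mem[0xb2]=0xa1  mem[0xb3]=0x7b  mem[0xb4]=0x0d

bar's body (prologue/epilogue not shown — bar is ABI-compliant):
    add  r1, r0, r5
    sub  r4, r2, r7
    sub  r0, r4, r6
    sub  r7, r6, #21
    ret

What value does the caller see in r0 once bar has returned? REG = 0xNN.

prologue: push r1 → mem[0xb4]=0x03, sp=0xb4
body[0] add  r1, r0, r5 → r1=0x03
body[1] sub  r4, r2, r7 → r4=0x5c
body[2] sub  r0, r4, r6 → r0=0xdd
body[3] sub  r7, r6, #21 → r7=0x6a
epilogue: pop r1=0x03, sp=0xb5
r0 is caller-saved → body value

REG = 0xdd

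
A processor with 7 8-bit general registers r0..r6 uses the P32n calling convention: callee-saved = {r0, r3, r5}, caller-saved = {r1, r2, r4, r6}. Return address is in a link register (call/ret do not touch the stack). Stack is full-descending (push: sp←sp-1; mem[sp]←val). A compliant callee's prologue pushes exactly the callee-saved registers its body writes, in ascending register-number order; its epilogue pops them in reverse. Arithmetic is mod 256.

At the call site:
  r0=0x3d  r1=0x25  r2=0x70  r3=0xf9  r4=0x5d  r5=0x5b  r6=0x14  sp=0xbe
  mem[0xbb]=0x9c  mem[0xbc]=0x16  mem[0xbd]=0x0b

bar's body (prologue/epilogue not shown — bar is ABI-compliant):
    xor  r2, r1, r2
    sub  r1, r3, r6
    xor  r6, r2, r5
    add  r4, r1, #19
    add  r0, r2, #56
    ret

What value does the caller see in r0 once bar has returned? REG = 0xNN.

prologue: push r0 -> mem[0xbd]=0x3d, sp=0xbd
body[0] xor  r2, r1, r2 -> r2=0x55
body[1] sub  r1, r3, r6 -> r1=0xe5
body[2] xor  r6, r2, r5 -> r6=0x0e
body[3] add  r4, r1, #19 -> r4=0xf8
body[4] add  r0, r2, #56 -> r0=0x8d
epilogue: pop r0=0x3d, sp=0xbe
r0 is callee-saved -> restored

REG = 0x3d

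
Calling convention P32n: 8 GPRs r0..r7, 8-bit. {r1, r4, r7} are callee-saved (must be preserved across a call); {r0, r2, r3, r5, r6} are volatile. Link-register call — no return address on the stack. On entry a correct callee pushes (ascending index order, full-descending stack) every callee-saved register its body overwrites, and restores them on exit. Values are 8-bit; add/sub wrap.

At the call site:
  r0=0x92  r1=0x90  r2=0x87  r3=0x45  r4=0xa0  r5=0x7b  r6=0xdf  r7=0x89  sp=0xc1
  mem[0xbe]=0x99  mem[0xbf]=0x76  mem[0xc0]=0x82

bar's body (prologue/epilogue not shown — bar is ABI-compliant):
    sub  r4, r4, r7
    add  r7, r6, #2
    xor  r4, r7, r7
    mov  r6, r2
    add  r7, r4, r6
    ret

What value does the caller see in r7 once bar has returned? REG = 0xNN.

prologue: push r4 → mem[0xc0]=0xa0, sp=0xc0
prologue: push r7 → mem[0xbf]=0x89, sp=0xbf
body[0] sub  r4, r4, r7 → r4=0x17
body[1] add  r7, r6, #2 → r7=0xe1
body[2] xor  r4, r7, r7 → r4=0x00
body[3] mov  r6, r2 → r6=0x87
body[4] add  r7, r4, r6 → r7=0x87
epilogue: pop r7=0x89, sp=0xc0
epilogue: pop r4=0xa0, sp=0xc1
r7 is callee-saved → restored

REG = 0x89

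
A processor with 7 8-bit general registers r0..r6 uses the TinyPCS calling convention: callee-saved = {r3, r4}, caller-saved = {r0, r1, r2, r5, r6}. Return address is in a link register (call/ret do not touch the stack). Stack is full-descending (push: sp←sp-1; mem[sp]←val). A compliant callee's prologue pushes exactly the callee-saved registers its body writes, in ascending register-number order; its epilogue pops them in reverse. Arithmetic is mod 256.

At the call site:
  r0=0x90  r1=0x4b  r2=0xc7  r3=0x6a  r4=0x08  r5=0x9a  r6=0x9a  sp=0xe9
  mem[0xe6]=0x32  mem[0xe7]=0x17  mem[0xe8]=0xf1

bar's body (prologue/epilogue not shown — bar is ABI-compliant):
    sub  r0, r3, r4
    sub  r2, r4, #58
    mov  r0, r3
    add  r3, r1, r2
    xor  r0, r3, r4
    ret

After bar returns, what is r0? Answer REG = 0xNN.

prologue: push r3 → mem[0xe8]=0x6a, sp=0xe8
body[0] sub  r0, r3, r4 → r0=0x62
body[1] sub  r2, r4, #58 → r2=0xce
body[2] mov  r0, r3 → r0=0x6a
body[3] add  r3, r1, r2 → r3=0x19
body[4] xor  r0, r3, r4 → r0=0x11
epilogue: pop r3=0x6a, sp=0xe9
r0 is caller-saved → body value

REG = 0x11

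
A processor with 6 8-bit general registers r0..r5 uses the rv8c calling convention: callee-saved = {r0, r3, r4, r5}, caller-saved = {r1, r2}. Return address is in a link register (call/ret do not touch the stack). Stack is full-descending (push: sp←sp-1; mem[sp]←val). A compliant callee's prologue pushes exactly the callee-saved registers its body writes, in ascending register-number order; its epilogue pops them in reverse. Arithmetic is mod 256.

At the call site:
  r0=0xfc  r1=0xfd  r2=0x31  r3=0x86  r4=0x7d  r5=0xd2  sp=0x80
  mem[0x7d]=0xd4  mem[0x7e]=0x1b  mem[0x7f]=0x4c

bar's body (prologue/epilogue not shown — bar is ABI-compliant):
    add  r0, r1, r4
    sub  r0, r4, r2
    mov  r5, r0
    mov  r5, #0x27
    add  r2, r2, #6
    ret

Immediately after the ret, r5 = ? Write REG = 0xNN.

prologue: push r0 → mem[0x7f]=0xfc, sp=0x7f
prologue: push r5 → mem[0x7e]=0xd2, sp=0x7e
body[0] add  r0, r1, r4 → r0=0x7a
body[1] sub  r0, r4, r2 → r0=0x4c
body[2] mov  r5, r0 → r5=0x4c
body[3] mov  r5, #0x27 → r5=0x27
body[4] add  r2, r2, #6 → r2=0x37
epilogue: pop r5=0xd2, sp=0x7f
epilogue: pop r0=0xfc, sp=0x80
r5 is callee-saved → restored

REG = 0xd2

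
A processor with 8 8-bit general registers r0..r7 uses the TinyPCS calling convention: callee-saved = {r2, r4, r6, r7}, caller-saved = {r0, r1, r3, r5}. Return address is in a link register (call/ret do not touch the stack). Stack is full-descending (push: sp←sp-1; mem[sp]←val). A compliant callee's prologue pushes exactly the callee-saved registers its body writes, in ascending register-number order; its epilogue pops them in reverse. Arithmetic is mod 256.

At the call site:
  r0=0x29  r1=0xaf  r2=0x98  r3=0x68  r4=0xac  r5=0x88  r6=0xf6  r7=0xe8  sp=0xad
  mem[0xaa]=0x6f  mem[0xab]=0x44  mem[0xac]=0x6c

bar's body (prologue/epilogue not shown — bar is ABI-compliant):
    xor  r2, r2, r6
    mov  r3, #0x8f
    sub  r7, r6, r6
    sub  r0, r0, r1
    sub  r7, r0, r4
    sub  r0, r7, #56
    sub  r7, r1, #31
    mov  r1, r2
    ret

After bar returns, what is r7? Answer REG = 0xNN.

prologue: push r2 → mem[0xac]=0x98, sp=0xac
prologue: push r7 → mem[0xab]=0xe8, sp=0xab
body[0] xor  r2, r2, r6 → r2=0x6e
body[1] mov  r3, #0x8f → r3=0x8f
body[2] sub  r7, r6, r6 → r7=0x00
body[3] sub  r0, r0, r1 → r0=0x7a
body[4] sub  r7, r0, r4 → r7=0xce
body[5] sub  r0, r7, #56 → r0=0x96
body[6] sub  r7, r1, #31 → r7=0x90
body[7] mov  r1, r2 → r1=0x6e
epilogue: pop r7=0xe8, sp=0xac
epilogue: pop r2=0x98, sp=0xad
r7 is callee-saved → restored

REG = 0xe8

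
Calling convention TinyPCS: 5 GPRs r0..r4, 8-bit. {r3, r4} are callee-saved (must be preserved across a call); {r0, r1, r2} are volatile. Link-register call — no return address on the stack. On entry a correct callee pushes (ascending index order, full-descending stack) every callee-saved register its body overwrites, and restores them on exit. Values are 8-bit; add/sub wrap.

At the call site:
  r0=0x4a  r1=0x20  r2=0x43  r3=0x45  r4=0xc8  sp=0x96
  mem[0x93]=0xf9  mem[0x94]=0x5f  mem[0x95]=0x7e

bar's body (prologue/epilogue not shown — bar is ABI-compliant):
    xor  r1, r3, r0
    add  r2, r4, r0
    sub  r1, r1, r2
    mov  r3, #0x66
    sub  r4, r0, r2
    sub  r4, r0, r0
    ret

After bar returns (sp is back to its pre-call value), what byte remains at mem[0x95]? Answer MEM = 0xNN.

prologue: push r3 → mem[0x95]=0x45, sp=0x95
prologue: push r4 → mem[0x94]=0xc8, sp=0x94
body[0] xor  r1, r3, r0 → r1=0x0f
body[1] add  r2, r4, r0 → r2=0x12
body[2] sub  r1, r1, r2 → r1=0xfd
body[3] mov  r3, #0x66 → r3=0x66
body[4] sub  r4, r0, r2 → r4=0x38
body[5] sub  r4, r0, r0 → r4=0x00
epilogue: pop r4=0xc8, sp=0x95
epilogue: pop r3=0x45, sp=0x96
prologue pushed ['r3', 'r4'] at ['0x95', '0x94']

MEM = 0x45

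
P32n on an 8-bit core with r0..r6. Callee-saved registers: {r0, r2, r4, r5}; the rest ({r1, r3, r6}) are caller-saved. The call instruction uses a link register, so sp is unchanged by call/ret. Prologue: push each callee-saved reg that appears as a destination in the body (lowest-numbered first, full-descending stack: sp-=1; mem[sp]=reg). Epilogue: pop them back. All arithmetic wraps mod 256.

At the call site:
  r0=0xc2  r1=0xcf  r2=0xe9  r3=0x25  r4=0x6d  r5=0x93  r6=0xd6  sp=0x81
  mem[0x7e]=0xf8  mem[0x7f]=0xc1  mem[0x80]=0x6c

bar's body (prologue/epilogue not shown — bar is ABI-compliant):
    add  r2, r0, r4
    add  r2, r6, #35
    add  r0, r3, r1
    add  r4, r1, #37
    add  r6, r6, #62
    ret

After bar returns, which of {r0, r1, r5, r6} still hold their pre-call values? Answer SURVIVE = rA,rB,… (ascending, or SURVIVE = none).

SURVIVE = r0,r1,r5

prologue: push r0 → mem[0x80]=0xc2, sp=0x80
prologue: push r2 → mem[0x7f]=0xe9, sp=0x7f
prologue: push r4 → mem[0x7e]=0x6d, sp=0x7e
body[0] add  r2, r0, r4 → r2=0x2f
body[1] add  r2, r6, #35 → r2=0xf9
body[2] add  r0, r3, r1 → r0=0xf4
body[3] add  r4, r1, #37 → r4=0xf4
body[4] add  r6, r6, #62 → r6=0x14
epilogue: pop r4=0x6d, sp=0x7f
epilogue: pop r2=0xe9, sp=0x80
epilogue: pop r0=0xc2, sp=0x81
r0: callee-saved, written=True
r1: caller-saved, written=False
r5: callee-saved, written=False
r6: caller-saved, written=True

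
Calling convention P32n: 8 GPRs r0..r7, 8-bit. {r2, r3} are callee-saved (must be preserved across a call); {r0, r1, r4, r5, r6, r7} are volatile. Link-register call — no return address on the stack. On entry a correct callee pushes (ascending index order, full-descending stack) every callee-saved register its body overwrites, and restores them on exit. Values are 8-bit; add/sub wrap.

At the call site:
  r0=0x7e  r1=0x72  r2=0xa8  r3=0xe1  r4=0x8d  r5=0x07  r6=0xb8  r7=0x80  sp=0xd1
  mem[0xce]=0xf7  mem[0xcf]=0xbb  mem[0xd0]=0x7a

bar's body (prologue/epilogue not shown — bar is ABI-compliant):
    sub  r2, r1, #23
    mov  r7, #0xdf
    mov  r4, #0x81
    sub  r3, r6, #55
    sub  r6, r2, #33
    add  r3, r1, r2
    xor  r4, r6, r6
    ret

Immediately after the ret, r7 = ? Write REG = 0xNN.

REG = 0xdf

prologue: push r2 → mem[0xd0]=0xa8, sp=0xd0
prologue: push r3 → mem[0xcf]=0xe1, sp=0xcf
body[0] sub  r2, r1, #23 → r2=0x5b
body[1] mov  r7, #0xdf → r7=0xdf
body[2] mov  r4, #0x81 → r4=0x81
body[3] sub  r3, r6, #55 → r3=0x81
body[4] sub  r6, r2, #33 → r6=0x3a
body[5] add  r3, r1, r2 → r3=0xcd
body[6] xor  r4, r6, r6 → r4=0x00
epilogue: pop r3=0xe1, sp=0xd0
epilogue: pop r2=0xa8, sp=0xd1
r7 is caller-saved → body value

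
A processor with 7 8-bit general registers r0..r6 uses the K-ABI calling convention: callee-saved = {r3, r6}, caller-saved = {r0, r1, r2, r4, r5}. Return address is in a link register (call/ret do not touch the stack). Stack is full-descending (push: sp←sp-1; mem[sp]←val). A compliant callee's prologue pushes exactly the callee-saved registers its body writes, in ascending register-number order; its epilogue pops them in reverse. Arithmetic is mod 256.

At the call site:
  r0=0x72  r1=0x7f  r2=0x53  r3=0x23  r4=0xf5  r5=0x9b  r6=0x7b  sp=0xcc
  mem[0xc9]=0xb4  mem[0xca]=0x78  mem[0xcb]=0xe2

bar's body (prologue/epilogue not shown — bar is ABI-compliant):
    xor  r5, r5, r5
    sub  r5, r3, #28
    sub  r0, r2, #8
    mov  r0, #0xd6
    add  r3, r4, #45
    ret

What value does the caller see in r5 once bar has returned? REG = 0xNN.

prologue: push r3 → mem[0xcb]=0x23, sp=0xcb
body[0] xor  r5, r5, r5 → r5=0x00
body[1] sub  r5, r3, #28 → r5=0x07
body[2] sub  r0, r2, #8 → r0=0x4b
body[3] mov  r0, #0xd6 → r0=0xd6
body[4] add  r3, r4, #45 → r3=0x22
epilogue: pop r3=0x23, sp=0xcc
r5 is caller-saved → body value

REG = 0x07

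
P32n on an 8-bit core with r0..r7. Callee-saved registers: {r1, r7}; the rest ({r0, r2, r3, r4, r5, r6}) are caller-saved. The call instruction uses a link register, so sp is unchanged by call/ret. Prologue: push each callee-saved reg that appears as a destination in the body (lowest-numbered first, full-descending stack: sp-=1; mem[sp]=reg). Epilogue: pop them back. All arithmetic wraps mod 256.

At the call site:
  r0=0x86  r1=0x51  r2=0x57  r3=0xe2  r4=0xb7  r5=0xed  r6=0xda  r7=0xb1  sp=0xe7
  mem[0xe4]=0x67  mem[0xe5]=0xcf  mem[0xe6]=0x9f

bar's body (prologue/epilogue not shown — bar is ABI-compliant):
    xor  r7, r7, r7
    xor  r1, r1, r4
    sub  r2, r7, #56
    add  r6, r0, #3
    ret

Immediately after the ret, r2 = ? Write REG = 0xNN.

REG = 0xc8

prologue: push r1 -> mem[0xe6]=0x51, sp=0xe6
prologue: push r7 -> mem[0xe5]=0xb1, sp=0xe5
body[0] xor  r7, r7, r7 -> r7=0x00
body[1] xor  r1, r1, r4 -> r1=0xe6
body[2] sub  r2, r7, #56 -> r2=0xc8
body[3] add  r6, r0, #3 -> r6=0x89
epilogue: pop r7=0xb1, sp=0xe6
epilogue: pop r1=0x51, sp=0xe7
r2 is caller-saved -> body value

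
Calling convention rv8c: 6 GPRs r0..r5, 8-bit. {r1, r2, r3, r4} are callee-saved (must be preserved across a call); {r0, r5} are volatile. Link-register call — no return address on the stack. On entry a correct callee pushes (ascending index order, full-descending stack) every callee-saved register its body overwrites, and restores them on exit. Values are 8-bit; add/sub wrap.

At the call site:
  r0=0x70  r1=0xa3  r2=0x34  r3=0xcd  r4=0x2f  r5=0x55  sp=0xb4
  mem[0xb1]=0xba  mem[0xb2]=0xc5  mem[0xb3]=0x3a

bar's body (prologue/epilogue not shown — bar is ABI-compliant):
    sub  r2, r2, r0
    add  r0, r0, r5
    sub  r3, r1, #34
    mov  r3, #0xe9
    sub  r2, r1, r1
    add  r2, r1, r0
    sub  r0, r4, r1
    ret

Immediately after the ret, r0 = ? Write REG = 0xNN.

prologue: push r2 → mem[0xb3]=0x34, sp=0xb3
prologue: push r3 → mem[0xb2]=0xcd, sp=0xb2
body[0] sub  r2, r2, r0 → r2=0xc4
body[1] add  r0, r0, r5 → r0=0xc5
body[2] sub  r3, r1, #34 → r3=0x81
body[3] mov  r3, #0xe9 → r3=0xe9
body[4] sub  r2, r1, r1 → r2=0x00
body[5] add  r2, r1, r0 → r2=0x68
body[6] sub  r0, r4, r1 → r0=0x8c
epilogue: pop r3=0xcd, sp=0xb3
epilogue: pop r2=0x34, sp=0xb4
r0 is caller-saved → body value

REG = 0x8c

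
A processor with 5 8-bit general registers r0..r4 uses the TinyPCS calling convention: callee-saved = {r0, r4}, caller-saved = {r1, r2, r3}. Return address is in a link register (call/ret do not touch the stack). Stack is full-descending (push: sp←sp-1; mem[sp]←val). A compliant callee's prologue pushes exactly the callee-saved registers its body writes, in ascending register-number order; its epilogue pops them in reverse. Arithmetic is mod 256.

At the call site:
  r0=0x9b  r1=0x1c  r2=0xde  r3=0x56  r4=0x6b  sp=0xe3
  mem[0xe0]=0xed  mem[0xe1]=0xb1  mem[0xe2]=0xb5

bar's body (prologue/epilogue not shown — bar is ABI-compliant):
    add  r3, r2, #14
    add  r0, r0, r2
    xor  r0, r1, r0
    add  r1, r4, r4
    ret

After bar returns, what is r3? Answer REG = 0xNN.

REG = 0xec

prologue: push r0 -> mem[0xe2]=0x9b, sp=0xe2
body[0] add  r3, r2, #14 -> r3=0xec
body[1] add  r0, r0, r2 -> r0=0x79
body[2] xor  r0, r1, r0 -> r0=0x65
body[3] add  r1, r4, r4 -> r1=0xd6
epilogue: pop r0=0x9b, sp=0xe3
r3 is caller-saved -> body value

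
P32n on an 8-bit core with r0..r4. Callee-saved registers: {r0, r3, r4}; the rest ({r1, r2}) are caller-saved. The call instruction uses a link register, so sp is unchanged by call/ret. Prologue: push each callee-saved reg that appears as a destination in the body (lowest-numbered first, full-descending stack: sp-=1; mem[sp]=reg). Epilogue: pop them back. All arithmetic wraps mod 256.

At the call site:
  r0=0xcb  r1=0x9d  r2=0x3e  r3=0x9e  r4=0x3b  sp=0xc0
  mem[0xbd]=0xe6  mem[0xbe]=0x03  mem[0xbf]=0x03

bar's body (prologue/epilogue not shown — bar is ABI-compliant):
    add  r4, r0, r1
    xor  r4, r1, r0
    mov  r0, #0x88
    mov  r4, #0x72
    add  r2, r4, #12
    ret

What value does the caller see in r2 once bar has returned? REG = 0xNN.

prologue: push r0 -> mem[0xbf]=0xcb, sp=0xbf
prologue: push r4 -> mem[0xbe]=0x3b, sp=0xbe
body[0] add  r4, r0, r1 -> r4=0x68
body[1] xor  r4, r1, r0 -> r4=0x56
body[2] mov  r0, #0x88 -> r0=0x88
body[3] mov  r4, #0x72 -> r4=0x72
body[4] add  r2, r4, #12 -> r2=0x7e
epilogue: pop r4=0x3b, sp=0xbf
epilogue: pop r0=0xcb, sp=0xc0
r2 is caller-saved -> body value

REG = 0x7e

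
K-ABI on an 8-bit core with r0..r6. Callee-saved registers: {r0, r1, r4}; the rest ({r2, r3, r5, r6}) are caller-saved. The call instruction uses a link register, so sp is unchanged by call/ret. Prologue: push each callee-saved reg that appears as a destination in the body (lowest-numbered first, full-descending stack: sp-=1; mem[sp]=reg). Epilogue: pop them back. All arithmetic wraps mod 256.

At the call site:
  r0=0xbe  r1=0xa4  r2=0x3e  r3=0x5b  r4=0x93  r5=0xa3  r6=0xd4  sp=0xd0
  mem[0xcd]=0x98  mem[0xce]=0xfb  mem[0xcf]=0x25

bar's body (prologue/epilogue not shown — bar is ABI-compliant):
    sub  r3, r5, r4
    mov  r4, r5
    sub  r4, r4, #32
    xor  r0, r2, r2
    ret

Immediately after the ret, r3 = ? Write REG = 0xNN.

prologue: push r0 → mem[0xcf]=0xbe, sp=0xcf
prologue: push r4 → mem[0xce]=0x93, sp=0xce
body[0] sub  r3, r5, r4 → r3=0x10
body[1] mov  r4, r5 → r4=0xa3
body[2] sub  r4, r4, #32 → r4=0x83
body[3] xor  r0, r2, r2 → r0=0x00
epilogue: pop r4=0x93, sp=0xcf
epilogue: pop r0=0xbe, sp=0xd0
r3 is caller-saved → body value

REG = 0x10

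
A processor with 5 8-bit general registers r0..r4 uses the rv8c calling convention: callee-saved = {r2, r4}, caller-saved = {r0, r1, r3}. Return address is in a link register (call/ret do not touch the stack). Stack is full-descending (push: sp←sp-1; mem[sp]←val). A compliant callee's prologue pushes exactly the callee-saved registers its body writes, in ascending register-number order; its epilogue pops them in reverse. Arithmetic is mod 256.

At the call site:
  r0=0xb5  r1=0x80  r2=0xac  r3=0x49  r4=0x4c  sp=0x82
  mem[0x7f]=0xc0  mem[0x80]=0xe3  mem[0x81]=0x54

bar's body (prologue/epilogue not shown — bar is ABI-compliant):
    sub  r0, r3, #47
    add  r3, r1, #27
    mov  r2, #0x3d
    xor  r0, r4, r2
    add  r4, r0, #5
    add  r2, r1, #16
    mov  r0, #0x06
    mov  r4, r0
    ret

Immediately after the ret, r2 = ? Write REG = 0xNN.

REG = 0xac

prologue: push r2 → mem[0x81]=0xac, sp=0x81
prologue: push r4 → mem[0x80]=0x4c, sp=0x80
body[0] sub  r0, r3, #47 → r0=0x1a
body[1] add  r3, r1, #27 → r3=0x9b
body[2] mov  r2, #0x3d → r2=0x3d
body[3] xor  r0, r4, r2 → r0=0x71
body[4] add  r4, r0, #5 → r4=0x76
body[5] add  r2, r1, #16 → r2=0x90
body[6] mov  r0, #0x06 → r0=0x06
body[7] mov  r4, r0 → r4=0x06
epilogue: pop r4=0x4c, sp=0x81
epilogue: pop r2=0xac, sp=0x82
r2 is callee-saved → restored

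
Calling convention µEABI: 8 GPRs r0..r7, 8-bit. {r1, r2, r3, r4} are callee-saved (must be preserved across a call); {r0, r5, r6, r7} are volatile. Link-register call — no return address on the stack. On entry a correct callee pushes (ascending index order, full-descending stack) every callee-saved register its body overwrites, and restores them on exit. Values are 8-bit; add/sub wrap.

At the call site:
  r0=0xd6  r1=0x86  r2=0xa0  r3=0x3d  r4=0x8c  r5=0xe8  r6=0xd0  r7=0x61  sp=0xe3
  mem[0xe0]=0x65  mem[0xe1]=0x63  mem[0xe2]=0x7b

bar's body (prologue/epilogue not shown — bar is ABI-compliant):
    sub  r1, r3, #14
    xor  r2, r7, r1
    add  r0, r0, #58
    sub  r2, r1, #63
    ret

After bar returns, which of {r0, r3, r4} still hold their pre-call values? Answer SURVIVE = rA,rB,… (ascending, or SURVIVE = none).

prologue: push r1 → mem[0xe2]=0x86, sp=0xe2
prologue: push r2 → mem[0xe1]=0xa0, sp=0xe1
body[0] sub  r1, r3, #14 → r1=0x2f
body[1] xor  r2, r7, r1 → r2=0x4e
body[2] add  r0, r0, #58 → r0=0x10
body[3] sub  r2, r1, #63 → r2=0xf0
epilogue: pop r2=0xa0, sp=0xe2
epilogue: pop r1=0x86, sp=0xe3
r0: caller-saved, written=True
r3: callee-saved, written=False
r4: callee-saved, written=False

SURVIVE = r3,r4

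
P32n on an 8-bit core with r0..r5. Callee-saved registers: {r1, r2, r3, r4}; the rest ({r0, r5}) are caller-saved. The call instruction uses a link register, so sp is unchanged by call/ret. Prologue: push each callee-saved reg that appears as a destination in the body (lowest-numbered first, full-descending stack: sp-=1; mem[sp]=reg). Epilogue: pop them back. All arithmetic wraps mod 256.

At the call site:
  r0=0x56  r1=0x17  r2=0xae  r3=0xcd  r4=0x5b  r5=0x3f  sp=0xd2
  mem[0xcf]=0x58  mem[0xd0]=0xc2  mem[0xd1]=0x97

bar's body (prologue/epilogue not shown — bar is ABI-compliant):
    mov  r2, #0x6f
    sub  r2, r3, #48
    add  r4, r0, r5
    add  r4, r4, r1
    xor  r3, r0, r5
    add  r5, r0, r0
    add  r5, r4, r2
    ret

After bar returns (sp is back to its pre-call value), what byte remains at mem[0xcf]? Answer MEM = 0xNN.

MEM = 0x5b

prologue: push r2 -> mem[0xd1]=0xae, sp=0xd1
prologue: push r3 -> mem[0xd0]=0xcd, sp=0xd0
prologue: push r4 -> mem[0xcf]=0x5b, sp=0xcf
body[0] mov  r2, #0x6f -> r2=0x6f
body[1] sub  r2, r3, #48 -> r2=0x9d
body[2] add  r4, r0, r5 -> r4=0x95
body[3] add  r4, r4, r1 -> r4=0xac
body[4] xor  r3, r0, r5 -> r3=0x69
body[5] add  r5, r0, r0 -> r5=0xac
body[6] add  r5, r4, r2 -> r5=0x49
epilogue: pop r4=0x5b, sp=0xd0
epilogue: pop r3=0xcd, sp=0xd1
epilogue: pop r2=0xae, sp=0xd2
prologue pushed ['r2', 'r3', 'r4'] at ['0xd1', '0xd0', '0xcf']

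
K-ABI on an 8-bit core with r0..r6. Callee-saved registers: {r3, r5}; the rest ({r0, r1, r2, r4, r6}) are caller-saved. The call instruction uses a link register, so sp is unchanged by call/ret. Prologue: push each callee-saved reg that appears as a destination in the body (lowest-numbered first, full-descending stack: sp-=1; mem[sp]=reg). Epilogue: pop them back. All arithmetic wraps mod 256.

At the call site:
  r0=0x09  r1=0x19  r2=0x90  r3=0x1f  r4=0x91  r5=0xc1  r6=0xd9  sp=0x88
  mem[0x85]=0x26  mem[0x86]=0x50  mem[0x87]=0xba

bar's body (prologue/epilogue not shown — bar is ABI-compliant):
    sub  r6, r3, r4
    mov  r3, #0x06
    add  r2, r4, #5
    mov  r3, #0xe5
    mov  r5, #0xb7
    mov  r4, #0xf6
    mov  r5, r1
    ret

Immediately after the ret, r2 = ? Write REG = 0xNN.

prologue: push r3 → mem[0x87]=0x1f, sp=0x87
prologue: push r5 → mem[0x86]=0xc1, sp=0x86
body[0] sub  r6, r3, r4 → r6=0x8e
body[1] mov  r3, #0x06 → r3=0x06
body[2] add  r2, r4, #5 → r2=0x96
body[3] mov  r3, #0xe5 → r3=0xe5
body[4] mov  r5, #0xb7 → r5=0xb7
body[5] mov  r4, #0xf6 → r4=0xf6
body[6] mov  r5, r1 → r5=0x19
epilogue: pop r5=0xc1, sp=0x87
epilogue: pop r3=0x1f, sp=0x88
r2 is caller-saved → body value

REG = 0x96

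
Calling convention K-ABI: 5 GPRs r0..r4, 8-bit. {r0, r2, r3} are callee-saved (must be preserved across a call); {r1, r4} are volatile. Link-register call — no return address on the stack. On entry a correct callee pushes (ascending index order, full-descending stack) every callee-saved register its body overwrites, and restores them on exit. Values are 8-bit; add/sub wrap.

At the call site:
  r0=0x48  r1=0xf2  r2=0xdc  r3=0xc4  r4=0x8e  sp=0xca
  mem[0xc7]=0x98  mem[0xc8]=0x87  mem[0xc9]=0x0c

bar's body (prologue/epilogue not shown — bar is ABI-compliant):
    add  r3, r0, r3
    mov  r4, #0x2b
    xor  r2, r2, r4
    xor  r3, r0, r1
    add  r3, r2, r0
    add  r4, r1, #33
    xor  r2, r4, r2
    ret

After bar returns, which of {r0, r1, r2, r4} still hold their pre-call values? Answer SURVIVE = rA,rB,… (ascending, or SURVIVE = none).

prologue: push r2 → mem[0xc9]=0xdc, sp=0xc9
prologue: push r3 → mem[0xc8]=0xc4, sp=0xc8
body[0] add  r3, r0, r3 → r3=0x0c
body[1] mov  r4, #0x2b → r4=0x2b
body[2] xor  r2, r2, r4 → r2=0xf7
body[3] xor  r3, r0, r1 → r3=0xba
body[4] add  r3, r2, r0 → r3=0x3f
body[5] add  r4, r1, #33 → r4=0x13
body[6] xor  r2, r4, r2 → r2=0xe4
epilogue: pop r3=0xc4, sp=0xc9
epilogue: pop r2=0xdc, sp=0xca
r0: callee-saved, written=False
r1: caller-saved, written=False
r2: callee-saved, written=True
r4: caller-saved, written=True

SURVIVE = r0,r1,r2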